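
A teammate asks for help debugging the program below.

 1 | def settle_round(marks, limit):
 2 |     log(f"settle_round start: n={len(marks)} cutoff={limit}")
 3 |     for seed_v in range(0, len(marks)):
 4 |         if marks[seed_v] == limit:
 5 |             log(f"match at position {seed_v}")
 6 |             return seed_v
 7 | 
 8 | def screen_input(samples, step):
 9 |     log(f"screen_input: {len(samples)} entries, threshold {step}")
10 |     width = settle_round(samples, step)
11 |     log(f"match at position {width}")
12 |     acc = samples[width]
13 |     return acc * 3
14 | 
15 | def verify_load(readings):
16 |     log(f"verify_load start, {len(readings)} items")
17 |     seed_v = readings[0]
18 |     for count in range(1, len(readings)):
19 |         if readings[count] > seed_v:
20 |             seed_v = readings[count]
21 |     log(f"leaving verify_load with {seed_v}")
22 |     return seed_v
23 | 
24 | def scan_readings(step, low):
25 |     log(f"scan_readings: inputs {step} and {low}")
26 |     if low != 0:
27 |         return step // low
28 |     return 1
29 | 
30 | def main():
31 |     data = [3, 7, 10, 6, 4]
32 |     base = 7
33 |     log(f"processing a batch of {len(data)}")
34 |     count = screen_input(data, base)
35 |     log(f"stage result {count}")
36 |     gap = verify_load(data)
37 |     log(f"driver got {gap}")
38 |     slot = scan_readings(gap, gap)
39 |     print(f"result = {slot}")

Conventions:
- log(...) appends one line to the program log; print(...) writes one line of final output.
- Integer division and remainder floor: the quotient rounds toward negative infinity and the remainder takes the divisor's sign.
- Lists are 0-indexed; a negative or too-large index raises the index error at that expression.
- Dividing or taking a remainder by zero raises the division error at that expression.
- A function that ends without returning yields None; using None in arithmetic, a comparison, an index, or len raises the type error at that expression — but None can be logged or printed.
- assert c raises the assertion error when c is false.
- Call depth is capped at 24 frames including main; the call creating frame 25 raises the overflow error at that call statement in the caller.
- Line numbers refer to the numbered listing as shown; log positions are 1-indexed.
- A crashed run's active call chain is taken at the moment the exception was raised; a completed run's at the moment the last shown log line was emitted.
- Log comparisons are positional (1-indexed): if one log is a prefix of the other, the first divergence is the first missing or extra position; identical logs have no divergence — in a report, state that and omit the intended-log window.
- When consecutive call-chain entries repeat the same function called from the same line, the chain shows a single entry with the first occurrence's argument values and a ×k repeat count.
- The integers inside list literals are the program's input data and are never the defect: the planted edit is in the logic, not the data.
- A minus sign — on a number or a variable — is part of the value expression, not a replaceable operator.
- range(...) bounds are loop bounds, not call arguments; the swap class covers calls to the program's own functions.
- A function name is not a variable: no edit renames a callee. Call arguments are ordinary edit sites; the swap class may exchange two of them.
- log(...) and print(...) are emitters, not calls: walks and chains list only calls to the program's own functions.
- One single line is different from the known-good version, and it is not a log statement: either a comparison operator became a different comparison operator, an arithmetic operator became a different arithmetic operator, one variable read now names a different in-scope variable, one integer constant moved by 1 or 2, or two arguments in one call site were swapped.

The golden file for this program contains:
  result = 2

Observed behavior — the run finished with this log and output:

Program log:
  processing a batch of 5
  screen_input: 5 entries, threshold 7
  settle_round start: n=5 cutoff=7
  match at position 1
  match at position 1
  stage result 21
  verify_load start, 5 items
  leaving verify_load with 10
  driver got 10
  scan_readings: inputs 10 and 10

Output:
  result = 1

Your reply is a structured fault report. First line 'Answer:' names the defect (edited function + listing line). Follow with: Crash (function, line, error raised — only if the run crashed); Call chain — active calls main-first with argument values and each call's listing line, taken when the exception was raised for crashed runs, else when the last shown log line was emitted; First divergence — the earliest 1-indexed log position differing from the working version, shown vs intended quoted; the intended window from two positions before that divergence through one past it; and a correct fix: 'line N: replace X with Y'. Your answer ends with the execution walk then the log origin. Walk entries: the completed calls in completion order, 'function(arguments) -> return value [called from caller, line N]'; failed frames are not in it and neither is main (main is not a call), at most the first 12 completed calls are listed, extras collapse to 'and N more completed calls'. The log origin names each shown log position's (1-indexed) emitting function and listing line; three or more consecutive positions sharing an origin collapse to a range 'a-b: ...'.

Answer: the defect is in main at line 38.
Key fact: At log position 10 the runs split — shown 'scan_readings: inputs 10 and 10', but the working version logs 'scan_readings: inputs 21 and 10'.
Call chain: main -> scan_readings(10, 10) (called at line 38).
First divergence: position 10 — shown 'scan_readings: inputs 10 and 10', intended 'scan_readings: inputs 21 and 10'.
Intended log window:
  8: leaving verify_load with 10
  9: driver got 10
  10: scan_readings: inputs 21 and 10
Execution walk:
  settle_round([3, 7, 10, 6, 4], 7) -> 1  [called from screen_input, line 10]
  screen_input([3, 7, 10, 6, 4], 7) -> 21  [called from main, line 34]
  verify_load([3, 7, 10, 6, 4]) -> 10  [called from main, line 36]
  scan_readings(10, 10) -> 1  [called from main, line 38]
Log origins:
  1: emitted by main (line 33)
  2: emitted by screen_input (line 9)
  3: emitted by settle_round (line 2)
  4: emitted by settle_round (line 5)
  5: emitted by screen_input (line 11)
  6: emitted by main (line 35)
  7: emitted by verify_load (line 16)
  8: emitted by verify_load (line 21)
  9: emitted by main (line 37)
  10: emitted by scan_readings (line 25)
A correct fix: line 38: replace `scan_readings(gap, gap)` with `scan_readings(count, gap)`.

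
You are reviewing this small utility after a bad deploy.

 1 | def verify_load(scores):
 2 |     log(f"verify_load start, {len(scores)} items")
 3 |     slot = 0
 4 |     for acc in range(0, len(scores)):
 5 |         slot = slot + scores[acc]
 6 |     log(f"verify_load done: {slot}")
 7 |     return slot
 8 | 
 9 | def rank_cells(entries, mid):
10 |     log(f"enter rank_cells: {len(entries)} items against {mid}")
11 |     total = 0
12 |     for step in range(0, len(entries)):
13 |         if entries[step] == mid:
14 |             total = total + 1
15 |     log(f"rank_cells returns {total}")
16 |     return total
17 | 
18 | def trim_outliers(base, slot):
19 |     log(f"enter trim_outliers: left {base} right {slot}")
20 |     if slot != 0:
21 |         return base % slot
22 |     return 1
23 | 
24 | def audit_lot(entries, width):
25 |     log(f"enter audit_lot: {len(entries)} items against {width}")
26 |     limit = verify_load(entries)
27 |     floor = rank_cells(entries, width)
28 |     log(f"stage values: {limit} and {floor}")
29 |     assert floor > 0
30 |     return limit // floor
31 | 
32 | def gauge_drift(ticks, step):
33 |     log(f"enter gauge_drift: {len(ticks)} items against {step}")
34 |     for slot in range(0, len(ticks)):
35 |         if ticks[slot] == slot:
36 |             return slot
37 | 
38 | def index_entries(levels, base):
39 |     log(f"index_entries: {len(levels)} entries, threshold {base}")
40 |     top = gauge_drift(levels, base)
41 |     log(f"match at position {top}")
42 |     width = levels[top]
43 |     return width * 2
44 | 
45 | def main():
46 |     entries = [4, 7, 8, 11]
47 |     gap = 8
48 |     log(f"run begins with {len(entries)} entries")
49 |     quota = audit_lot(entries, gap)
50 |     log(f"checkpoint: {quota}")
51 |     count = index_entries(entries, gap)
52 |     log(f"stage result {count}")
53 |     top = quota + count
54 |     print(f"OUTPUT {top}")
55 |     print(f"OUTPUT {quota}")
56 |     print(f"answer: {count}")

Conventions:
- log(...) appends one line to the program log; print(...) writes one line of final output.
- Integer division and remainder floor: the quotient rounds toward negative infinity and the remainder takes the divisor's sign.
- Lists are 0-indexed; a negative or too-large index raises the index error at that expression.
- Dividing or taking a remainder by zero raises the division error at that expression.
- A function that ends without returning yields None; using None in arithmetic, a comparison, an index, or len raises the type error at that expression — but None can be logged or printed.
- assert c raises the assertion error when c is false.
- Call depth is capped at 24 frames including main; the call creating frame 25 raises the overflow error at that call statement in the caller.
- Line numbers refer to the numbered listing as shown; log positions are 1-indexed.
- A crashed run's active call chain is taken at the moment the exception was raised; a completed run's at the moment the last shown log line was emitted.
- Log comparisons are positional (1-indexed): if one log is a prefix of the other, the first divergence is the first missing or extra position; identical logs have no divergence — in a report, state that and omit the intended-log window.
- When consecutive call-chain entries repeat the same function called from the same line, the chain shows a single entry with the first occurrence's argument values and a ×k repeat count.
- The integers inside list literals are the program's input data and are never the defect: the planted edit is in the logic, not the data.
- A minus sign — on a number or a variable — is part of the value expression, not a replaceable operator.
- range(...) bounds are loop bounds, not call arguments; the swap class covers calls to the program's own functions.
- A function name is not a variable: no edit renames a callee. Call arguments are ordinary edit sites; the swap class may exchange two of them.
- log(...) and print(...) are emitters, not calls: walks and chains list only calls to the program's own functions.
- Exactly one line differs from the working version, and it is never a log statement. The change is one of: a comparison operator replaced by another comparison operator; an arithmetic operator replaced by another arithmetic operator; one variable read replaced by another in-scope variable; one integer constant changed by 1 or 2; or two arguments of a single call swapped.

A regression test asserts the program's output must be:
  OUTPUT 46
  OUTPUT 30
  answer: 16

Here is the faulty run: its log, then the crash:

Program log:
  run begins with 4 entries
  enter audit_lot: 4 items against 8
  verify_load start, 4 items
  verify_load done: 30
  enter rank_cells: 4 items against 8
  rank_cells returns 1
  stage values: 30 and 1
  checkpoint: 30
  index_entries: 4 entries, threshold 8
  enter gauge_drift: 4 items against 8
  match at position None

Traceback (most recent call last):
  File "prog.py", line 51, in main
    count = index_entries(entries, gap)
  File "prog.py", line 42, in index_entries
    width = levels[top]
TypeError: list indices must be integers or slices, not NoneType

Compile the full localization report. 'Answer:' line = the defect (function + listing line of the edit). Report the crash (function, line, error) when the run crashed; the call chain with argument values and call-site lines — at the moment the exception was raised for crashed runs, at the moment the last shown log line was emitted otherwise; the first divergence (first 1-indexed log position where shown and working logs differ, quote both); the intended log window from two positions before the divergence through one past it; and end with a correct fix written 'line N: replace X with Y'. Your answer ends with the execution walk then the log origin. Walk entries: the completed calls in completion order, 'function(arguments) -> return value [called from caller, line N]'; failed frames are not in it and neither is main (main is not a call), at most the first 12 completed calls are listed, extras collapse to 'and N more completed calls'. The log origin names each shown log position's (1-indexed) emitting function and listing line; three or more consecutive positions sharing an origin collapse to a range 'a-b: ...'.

Answer: the defect is in gauge_drift at line 35.
Key fact: The earliest visible damage is log position 11 — 'match at position None' rather than the intended 'match at position 2'.
Crash: index_entries, line 42, TypeError.
Call chain: main -> index_entries([4, 7, 8, 11], 8) (called at line 51).
First divergence: at position 11 the run shows 'match at position None' where the working version logs 'match at position 2'.
Intended log window:
  9: index_entries: 4 entries, threshold 8
  10: enter gauge_drift: 4 items against 8
  11: match at position 2
  12: stage result 16
Execution walk:
  verify_load([4, 7, 8, 11]) -> 30  [called from audit_lot, line 26]
  rank_cells([4, 7, 8, 11], 8) -> 1  [called from audit_lot, line 27]
  audit_lot([4, 7, 8, 11], 8) -> 30  [called from main, line 49]
  gauge_drift([4, 7, 8, 11], 8) -> None  [called from index_entries, line 40]
Log origins:
  1: from main, line 48
  2: from audit_lot, line 25
  3: from verify_load, line 2
  4: from verify_load, line 6
  5: from rank_cells, line 10
  6: from rank_cells, line 15
  7: from audit_lot, line 28
  8: from main, line 50
  9: from index_entries, line 39
  10: from gauge_drift, line 33
  11: from index_entries, line 41
A correct fix: line 35: replace `ticks[slot] == slot` with `ticks[slot] == step`.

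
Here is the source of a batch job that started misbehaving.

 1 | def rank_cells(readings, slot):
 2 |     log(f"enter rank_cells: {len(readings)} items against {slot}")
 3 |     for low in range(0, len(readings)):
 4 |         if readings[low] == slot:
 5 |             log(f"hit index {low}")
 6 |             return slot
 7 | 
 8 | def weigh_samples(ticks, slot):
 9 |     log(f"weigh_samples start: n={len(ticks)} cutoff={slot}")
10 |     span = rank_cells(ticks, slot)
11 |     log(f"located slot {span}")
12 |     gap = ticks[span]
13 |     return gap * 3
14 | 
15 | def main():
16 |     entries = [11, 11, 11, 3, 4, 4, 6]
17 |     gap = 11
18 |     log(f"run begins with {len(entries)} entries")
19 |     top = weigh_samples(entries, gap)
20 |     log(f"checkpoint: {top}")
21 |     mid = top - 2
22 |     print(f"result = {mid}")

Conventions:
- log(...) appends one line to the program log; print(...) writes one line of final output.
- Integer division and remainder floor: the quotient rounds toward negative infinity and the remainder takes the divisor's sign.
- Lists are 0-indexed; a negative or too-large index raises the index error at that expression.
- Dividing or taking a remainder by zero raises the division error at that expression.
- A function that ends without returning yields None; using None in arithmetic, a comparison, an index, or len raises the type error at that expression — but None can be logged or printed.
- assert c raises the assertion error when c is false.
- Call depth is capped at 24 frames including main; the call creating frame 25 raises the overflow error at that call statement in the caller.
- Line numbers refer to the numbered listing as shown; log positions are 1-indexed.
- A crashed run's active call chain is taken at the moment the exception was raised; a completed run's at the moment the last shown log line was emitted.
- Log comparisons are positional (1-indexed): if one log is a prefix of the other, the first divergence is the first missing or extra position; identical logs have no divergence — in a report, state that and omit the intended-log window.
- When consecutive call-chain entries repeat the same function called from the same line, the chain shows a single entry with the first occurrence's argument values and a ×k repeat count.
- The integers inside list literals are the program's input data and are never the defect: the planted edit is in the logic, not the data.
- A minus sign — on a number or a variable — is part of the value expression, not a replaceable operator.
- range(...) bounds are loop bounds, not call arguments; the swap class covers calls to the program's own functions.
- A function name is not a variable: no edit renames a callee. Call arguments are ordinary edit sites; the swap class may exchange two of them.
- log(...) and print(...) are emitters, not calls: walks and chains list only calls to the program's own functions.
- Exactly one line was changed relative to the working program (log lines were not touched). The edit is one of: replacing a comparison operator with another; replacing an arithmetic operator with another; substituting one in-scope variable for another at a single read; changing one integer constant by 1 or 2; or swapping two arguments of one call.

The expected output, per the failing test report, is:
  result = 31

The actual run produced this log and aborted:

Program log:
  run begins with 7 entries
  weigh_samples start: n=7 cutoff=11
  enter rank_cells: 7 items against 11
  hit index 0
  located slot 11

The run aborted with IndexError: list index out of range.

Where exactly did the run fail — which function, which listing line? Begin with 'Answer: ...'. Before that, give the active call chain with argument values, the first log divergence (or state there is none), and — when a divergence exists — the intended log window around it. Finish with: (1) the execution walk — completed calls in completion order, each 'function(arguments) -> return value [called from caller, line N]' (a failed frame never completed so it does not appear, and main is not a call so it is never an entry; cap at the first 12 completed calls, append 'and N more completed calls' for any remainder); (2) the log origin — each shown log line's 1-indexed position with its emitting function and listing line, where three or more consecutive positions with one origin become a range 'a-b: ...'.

Answer: the error was raised in weigh_samples, line 12.
Key observation: The earliest visible damage is log position 5 — 'located slot 11' rather than the intended 'located slot 0'.
Call chain: main -> weigh_samples([11, 11, 11, 3, 4, 4, 6], 11) (called at line 19).
First divergence: position 5 — shown 'located slot 11', intended 'located slot 0'.
Intended log window:
  3: enter rank_cells: 7 items against 11
  4: hit index 0
  5: located slot 0
  6: checkpoint: 33
Execution walk:
  rank_cells([11, 11, 11, 3, 4, 4, 6], 11) -> 11  [called from weigh_samples, line 10]
Log line origins:
  1 — main, line 18
  2 — weigh_samples, line 9
  3 — rank_cells, line 2
  4 — rank_cells, line 5
  5 — weigh_samples, line 11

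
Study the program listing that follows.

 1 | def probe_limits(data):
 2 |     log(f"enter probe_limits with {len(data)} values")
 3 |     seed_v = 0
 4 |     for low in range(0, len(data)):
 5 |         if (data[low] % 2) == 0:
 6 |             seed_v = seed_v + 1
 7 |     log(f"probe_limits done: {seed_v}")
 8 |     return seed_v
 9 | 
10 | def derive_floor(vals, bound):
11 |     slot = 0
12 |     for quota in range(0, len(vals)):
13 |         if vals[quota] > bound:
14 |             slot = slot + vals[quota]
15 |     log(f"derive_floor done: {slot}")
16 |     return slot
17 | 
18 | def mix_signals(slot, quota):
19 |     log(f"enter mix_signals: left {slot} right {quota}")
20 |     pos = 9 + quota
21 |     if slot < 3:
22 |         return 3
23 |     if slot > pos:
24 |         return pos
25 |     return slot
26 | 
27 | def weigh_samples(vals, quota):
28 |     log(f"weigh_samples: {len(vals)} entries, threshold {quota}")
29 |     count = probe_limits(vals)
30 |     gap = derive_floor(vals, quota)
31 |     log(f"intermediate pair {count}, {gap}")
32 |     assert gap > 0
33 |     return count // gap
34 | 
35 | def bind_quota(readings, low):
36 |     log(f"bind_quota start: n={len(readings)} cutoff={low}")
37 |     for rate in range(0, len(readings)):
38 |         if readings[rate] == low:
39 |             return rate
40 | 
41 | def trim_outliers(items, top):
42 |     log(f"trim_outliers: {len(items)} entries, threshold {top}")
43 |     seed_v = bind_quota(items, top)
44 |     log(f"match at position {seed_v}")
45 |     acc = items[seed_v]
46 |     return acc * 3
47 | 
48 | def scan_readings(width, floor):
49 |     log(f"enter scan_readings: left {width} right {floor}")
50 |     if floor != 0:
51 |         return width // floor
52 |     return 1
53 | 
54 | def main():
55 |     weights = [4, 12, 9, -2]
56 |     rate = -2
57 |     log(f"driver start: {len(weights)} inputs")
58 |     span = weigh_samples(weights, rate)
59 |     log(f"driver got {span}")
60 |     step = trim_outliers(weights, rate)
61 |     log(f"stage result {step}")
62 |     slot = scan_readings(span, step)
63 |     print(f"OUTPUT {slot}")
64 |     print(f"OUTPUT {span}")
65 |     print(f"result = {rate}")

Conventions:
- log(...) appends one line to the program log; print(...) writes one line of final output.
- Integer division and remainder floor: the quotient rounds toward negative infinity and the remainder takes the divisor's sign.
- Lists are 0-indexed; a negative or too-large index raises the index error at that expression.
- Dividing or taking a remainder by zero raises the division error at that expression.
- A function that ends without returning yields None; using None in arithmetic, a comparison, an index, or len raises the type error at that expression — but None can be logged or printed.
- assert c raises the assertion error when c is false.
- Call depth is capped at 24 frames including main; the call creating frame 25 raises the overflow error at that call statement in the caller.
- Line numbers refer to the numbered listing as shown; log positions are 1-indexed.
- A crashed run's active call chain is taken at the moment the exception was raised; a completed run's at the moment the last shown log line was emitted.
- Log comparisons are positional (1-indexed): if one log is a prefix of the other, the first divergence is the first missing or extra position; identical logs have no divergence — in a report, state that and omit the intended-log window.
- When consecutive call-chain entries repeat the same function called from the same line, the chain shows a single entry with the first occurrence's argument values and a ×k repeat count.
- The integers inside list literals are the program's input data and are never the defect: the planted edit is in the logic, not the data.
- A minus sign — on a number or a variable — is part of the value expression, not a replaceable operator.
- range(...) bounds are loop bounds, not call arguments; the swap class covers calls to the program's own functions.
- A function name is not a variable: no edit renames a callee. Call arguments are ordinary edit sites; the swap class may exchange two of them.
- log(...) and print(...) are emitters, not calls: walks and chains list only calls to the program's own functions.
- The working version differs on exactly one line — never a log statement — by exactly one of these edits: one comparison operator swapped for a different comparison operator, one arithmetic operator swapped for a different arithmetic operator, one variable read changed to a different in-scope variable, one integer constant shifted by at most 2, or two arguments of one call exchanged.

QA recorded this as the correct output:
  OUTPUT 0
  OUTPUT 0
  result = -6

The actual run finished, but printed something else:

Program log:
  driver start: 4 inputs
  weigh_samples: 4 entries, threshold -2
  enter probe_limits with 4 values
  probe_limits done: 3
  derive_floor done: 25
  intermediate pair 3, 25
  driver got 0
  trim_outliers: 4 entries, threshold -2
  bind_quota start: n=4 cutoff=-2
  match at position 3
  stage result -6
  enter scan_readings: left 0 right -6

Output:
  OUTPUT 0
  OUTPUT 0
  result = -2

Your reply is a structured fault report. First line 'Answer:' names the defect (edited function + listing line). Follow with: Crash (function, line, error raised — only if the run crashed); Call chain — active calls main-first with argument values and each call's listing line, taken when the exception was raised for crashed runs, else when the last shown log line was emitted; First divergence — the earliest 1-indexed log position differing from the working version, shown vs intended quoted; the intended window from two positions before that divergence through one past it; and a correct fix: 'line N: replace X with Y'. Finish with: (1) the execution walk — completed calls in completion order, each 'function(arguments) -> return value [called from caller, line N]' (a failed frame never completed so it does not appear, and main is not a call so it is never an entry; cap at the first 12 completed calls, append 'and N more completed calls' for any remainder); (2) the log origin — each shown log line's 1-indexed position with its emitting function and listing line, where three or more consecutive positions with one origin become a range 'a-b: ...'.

Answer: the defect is in main at line 65.
Key observation: Nothing in the log betrays the bug — only the output does.
Call chain: main -> scan_readings(0, -6) (called at line 62).
First divergence: there is none — every log position agrees.
Execution walk:
  probe_limits([4, 12, 9, -2]) -> 3  [called from weigh_samples, line 29]
  derive_floor([4, 12, 9, -2], -2) -> 25  [called from weigh_samples, line 30]
  weigh_samples([4, 12, 9, -2], -2) -> 0  [called from main, line 58]
  bind_quota([4, 12, 9, -2], -2) -> 3  [called from trim_outliers, line 43]
  trim_outliers([4, 12, 9, -2], -2) -> -6  [called from main, line 60]
  scan_readings(0, -6) -> 0  [called from main, line 62]
Log origins:
  1 — main, line 57
  2 — weigh_samples, line 28
  3 — probe_limits, line 2
  4 — probe_limits, line 7
  5 — derive_floor, line 15
  6 — weigh_samples, line 31
  7 — main, line 59
  8 — trim_outliers, line 42
  9 — bind_quota, line 36
  10 — trim_outliers, line 44
  11 — main, line 61
  12 — scan_readings, line 49
A correct fix: line 65: replace `rate` with `step`.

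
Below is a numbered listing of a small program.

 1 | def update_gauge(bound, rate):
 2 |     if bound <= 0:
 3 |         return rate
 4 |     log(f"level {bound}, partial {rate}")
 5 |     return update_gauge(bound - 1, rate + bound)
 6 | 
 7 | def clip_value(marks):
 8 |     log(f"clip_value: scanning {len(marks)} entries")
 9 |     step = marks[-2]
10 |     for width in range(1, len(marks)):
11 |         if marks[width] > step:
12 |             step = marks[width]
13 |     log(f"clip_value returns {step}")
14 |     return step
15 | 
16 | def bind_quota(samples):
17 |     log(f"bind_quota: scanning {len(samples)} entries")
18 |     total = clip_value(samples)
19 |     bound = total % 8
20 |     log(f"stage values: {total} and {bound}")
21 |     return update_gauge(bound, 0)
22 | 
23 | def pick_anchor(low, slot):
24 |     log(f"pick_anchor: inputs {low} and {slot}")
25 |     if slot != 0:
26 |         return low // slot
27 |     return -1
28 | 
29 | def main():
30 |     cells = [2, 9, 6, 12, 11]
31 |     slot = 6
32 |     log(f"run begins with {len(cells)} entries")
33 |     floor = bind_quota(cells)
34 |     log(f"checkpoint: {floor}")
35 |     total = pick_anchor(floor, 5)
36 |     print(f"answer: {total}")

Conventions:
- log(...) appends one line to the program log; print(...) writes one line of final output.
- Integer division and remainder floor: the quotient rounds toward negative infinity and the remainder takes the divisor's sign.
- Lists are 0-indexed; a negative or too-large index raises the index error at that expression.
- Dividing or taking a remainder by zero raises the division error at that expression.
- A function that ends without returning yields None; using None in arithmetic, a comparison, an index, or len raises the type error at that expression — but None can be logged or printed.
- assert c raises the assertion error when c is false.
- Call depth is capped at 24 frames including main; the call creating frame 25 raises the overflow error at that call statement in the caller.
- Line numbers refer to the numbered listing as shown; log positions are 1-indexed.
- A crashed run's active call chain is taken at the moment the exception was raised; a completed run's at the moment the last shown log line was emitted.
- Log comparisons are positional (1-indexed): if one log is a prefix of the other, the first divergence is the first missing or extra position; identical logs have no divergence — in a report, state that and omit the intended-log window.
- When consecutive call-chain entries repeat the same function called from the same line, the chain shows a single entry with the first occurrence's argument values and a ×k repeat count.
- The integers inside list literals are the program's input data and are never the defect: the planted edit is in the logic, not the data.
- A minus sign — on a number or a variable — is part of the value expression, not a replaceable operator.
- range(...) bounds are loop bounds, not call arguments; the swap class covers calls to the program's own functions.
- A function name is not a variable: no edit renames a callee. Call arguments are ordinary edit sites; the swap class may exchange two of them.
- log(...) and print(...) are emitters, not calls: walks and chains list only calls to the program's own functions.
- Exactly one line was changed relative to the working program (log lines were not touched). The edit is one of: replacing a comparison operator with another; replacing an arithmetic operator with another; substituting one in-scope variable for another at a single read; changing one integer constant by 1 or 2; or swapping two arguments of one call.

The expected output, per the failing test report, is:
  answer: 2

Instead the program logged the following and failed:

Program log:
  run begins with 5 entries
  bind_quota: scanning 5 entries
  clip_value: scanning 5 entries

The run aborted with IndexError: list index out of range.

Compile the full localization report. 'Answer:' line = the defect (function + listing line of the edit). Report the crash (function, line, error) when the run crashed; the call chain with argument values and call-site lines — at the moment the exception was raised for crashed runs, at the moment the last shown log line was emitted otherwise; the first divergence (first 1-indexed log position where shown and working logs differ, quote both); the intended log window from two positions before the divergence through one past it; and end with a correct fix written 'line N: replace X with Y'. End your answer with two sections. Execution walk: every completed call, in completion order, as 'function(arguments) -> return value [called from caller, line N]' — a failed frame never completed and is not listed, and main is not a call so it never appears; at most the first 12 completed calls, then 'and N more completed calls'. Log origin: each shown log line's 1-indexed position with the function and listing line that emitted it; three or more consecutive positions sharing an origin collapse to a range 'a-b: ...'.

Answer: the defect is in clip_value at line 9.
The tell: The faulty run's log stops after 3 lines; the working version's next line would be 'clip_value returns 12'.
Crash: clip_value, line 9, IndexError.
Call chain: main -> bind_quota([2, 9, 6, 12, 11]) (called at line 33) -> clip_value([2, 9, 6, 12, 11]) (called at line 18).
First divergence: position 4; the shown log stops at 3 lines while the working version next logs 'clip_value returns 12'.
Intended log window:
  2: bind_quota: scanning 5 entries
  3: clip_value: scanning 5 entries
  4: clip_value returns 12
  5: stage values: 12 and 4
Execution walk:
  (no call completed)
Log line origins:
  1 — main, line 32
  2 — bind_quota, line 17
  3 — clip_value, line 8
A correct fix: line 9: replace `-2` with `0`.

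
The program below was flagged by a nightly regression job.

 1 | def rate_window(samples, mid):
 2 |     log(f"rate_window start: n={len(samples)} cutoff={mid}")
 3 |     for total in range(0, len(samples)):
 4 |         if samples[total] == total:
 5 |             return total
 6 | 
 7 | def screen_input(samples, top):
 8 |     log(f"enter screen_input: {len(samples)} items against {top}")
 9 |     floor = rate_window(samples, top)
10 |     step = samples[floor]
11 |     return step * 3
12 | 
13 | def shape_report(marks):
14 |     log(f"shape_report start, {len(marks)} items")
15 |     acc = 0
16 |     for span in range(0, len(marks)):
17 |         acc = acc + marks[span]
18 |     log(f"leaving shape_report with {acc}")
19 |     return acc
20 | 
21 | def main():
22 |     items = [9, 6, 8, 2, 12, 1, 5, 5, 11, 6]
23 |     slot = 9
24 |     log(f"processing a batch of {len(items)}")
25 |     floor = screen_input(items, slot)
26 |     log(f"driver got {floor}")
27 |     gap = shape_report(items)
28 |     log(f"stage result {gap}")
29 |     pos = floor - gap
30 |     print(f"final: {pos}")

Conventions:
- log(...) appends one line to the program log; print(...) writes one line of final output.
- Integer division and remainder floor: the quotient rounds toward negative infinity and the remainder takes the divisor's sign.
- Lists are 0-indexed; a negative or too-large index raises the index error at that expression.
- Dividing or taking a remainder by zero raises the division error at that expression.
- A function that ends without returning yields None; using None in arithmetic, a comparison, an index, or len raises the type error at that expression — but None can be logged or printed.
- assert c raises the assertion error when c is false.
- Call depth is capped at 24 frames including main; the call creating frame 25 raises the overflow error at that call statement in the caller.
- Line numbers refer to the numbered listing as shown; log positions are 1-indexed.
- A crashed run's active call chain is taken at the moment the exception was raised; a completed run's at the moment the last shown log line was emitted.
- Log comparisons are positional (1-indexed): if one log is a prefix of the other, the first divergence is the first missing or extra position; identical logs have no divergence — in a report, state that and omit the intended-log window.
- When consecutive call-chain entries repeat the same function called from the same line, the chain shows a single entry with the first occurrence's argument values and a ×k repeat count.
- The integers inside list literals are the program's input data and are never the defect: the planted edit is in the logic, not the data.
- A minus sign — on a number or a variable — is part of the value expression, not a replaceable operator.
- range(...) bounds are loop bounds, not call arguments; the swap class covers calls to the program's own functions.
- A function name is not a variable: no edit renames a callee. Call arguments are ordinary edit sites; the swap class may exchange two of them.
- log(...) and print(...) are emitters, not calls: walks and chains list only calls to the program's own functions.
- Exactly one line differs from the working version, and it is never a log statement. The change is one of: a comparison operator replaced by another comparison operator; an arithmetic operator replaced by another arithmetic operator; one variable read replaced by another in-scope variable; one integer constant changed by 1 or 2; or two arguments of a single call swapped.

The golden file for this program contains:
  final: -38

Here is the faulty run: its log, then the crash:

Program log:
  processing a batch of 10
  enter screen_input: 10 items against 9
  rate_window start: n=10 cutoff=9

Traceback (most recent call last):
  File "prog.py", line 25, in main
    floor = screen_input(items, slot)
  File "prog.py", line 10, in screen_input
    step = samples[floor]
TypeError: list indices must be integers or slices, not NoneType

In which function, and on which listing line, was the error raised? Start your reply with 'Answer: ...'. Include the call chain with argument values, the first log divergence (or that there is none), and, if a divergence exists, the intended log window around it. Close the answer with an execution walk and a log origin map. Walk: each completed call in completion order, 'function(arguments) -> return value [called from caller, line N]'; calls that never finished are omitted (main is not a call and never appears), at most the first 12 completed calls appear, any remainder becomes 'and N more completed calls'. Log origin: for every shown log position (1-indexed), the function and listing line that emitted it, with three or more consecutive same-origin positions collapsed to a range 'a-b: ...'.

Answer: the error was raised in screen_input, line 10.
The tell: Only 3 log lines were emitted before the run died; the intended continuation was 'driver got 27'.
Call chain: main -> screen_input([9, 6, 8, 2, 12, 1, 5, 5, 11, 6], 9) (called at line 25).
First divergence: position 4; the shown log stops at 3 lines while the working version next logs 'driver got 27'.
Intended log window:
  2: enter screen_input: 10 items against 9
  3: rate_window start: n=10 cutoff=9
  4: driver got 27
  5: shape_report start, 10 items
Execution walk:
  rate_window([9, 6, 8, 2, 12, 1, 5, 5, 11, 6], 9) -> None  [called from screen_input, line 9]
Log line origins:
  1 — main, line 24
  2 — screen_input, line 8
  3 — rate_window, line 2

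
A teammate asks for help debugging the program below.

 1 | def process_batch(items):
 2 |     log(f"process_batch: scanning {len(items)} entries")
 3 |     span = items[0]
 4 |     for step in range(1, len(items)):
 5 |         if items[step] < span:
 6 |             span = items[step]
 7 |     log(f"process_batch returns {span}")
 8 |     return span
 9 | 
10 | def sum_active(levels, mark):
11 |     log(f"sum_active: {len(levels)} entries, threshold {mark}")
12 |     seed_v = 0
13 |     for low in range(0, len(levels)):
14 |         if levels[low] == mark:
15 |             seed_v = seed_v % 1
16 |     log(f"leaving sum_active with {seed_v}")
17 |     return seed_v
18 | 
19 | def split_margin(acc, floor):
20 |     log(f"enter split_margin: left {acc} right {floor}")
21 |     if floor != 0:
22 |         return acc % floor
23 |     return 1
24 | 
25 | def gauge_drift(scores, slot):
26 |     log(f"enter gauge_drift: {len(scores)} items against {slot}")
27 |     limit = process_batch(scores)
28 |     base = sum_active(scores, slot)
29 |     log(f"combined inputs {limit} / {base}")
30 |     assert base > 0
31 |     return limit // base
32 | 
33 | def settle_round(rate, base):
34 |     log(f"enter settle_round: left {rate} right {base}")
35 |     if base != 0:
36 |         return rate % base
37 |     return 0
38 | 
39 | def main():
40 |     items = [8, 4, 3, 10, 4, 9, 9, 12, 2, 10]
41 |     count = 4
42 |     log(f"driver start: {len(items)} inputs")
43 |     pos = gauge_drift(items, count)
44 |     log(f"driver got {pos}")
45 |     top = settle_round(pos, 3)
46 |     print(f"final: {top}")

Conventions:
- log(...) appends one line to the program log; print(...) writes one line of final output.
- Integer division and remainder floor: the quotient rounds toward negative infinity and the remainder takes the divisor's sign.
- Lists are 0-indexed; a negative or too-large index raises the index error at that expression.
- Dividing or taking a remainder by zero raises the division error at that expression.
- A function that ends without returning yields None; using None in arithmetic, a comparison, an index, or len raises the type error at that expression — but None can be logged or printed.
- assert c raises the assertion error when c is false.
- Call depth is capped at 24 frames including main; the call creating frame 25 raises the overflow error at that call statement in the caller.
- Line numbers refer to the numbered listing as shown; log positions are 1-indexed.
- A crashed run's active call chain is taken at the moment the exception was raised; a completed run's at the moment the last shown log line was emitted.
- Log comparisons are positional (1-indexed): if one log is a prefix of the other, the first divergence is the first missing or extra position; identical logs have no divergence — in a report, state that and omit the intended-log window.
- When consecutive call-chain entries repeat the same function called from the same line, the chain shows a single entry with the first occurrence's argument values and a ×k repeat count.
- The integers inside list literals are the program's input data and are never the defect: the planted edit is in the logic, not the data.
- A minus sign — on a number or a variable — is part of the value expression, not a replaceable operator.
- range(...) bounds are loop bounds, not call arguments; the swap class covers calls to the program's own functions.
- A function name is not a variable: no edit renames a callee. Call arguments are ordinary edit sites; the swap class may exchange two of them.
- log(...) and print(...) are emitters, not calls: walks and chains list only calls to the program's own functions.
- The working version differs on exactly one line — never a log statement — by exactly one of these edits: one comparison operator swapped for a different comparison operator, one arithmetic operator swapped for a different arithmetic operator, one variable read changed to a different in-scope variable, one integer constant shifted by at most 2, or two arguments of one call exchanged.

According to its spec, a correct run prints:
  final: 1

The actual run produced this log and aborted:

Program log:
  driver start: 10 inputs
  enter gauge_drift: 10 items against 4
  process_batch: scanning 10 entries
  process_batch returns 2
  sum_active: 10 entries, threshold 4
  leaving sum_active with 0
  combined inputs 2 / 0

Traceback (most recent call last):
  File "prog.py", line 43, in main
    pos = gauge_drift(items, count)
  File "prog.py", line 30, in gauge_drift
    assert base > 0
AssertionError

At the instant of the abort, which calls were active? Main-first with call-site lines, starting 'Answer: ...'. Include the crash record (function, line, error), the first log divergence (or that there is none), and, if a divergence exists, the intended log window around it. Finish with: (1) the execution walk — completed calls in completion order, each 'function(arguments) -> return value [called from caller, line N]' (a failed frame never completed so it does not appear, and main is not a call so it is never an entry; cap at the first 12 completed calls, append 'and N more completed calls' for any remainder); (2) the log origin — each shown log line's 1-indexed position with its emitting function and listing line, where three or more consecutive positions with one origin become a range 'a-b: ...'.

Answer: main -> gauge_drift (called at line 43).
The tell: Position 6 is the first bad log line: 'leaving sum_active with 0' should read 'leaving sum_active with 2'.
Crash: gauge_drift, line 30, AssertionError.
First divergence: at position 6 the run shows 'leaving sum_active with 0' where the working version logs 'leaving sum_active with 2'.
Intended log window:
  4: process_batch returns 2
  5: sum_active: 10 entries, threshold 4
  6: leaving sum_active with 2
  7: combined inputs 2 / 2
Execution walk:
  process_batch([8, 4, 3, 10, 4, 9, 9, 12, 2, 10]) -> 2  [called from gauge_drift, line 27]
  sum_active([8, 4, 3, 10, 4, 9, 9, 12, 2, 10], 4) -> 0  [called from gauge_drift, line 28]
Origin of each log line:
  1 — main, line 42
  2 — gauge_drift, line 26
  3 — process_batch, line 2
  4 — process_batch, line 7
  5 — sum_active, line 11
  6 — sum_active, line 16
  7 — gauge_drift, line 29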